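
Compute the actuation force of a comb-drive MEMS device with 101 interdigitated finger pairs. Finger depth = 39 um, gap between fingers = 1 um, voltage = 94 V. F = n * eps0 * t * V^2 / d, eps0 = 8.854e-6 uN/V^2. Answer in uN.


Step 1: Parameters: n=101, eps0=8.854e-6 uN/V^2, t=39 um, V=94 V, d=1 um
Step 2: V^2 = 8836
Step 3: F = 101 * 8.854e-6 * 39 * 8836 / 1
F = 308.164 uN


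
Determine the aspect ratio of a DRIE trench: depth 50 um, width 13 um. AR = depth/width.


Step 1: AR = depth / width
Step 2: AR = 50 / 13
AR = 3.8


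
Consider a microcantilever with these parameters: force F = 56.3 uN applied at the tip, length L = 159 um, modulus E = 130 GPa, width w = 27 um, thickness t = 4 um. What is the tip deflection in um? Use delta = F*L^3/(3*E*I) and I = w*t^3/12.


Step 1: Calculate the second moment of area.
I = w * t^3 / 12 = 27 * 4^3 / 12 = 144.0 um^4
Step 2: Convert E to consistent units (1 GPa = 1000 uN/um^2).
E = 130 GPa = 130000 uN/um^2
Step 3: Calculate tip deflection.
delta = F * L^3 / (3 * E * I)
delta = 56.3 * 159^3 / (3 * 130000 * 144.0)
delta = 4.0297 um


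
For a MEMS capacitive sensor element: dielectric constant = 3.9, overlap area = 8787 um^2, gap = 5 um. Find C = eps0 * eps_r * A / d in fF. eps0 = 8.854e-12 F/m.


Step 1: Convert area to m^2: A = 8787e-12 m^2
Step 2: Convert gap to m: d = 5e-6 m
Step 3: C = eps0 * eps_r * A / d
C = 8.854e-12 * 3.9 * 8787e-12 / 5e-6
Step 4: Convert to fF (multiply by 1e15).
C = 60.68 fF


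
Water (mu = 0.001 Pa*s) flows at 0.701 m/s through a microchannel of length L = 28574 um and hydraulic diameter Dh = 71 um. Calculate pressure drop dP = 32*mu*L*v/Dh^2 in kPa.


Step 1: Convert to SI: L = 28574e-6 m, Dh = 71e-6 m
Step 2: dP = 32 * 0.001 * 28574e-6 * 0.701 / (71e-6)^2
Step 3: dP = 127151.75 Pa
Step 4: Convert to kPa: dP = 127.15 kPa


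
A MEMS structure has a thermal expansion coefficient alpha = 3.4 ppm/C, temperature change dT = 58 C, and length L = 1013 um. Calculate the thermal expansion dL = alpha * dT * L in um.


Step 1: Convert CTE: alpha = 3.4 ppm/C = 3.4e-6 /C
Step 2: dL = 3.4e-6 * 58 * 1013
dL = 0.1998 um


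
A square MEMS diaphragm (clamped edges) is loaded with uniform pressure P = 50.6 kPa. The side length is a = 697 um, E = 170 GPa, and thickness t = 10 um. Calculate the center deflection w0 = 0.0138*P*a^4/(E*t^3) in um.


Step 1: Convert pressure to compatible units (E is in GPa, so P in GPa).
P = 50.6 kPa = 50.6e-6 GPa
Step 2: Compute numerator: 0.0138 * P * a^4.
a^4 = 697^4 = 236010384481
numerator = 0.0138 * 50.6e-6 * 236010384481 = 1.64801e+05
Step 3: Compute denominator: E * t^3 = 170 * 10^3 = 170000
Step 4: w0 = numerator / denominator = 1.64801e+05 / 170000 = 0.9694 um


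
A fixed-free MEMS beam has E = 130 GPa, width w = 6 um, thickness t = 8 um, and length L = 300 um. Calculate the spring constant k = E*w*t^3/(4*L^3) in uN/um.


Step 1: Convert E to consistent units (1 GPa = 1000 uN/um^2).
E = 130 GPa = 130000 uN/um^2
Step 2: Compute t^3 = 8^3 = 512
Step 3: Compute L^3 = 300^3 = 27000000
Step 4: k = 130000 * 6 * 512 / (4 * 27000000)
k = 3.6978 uN/um


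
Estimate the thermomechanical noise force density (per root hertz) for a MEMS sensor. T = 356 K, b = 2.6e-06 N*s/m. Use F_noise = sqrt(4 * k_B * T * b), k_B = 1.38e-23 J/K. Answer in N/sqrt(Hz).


Step 1: Compute 4 * k_B * T * b
= 4 * 1.38e-23 * 356 * 2.6e-06
= 5.1093e-26 N^2/Hz
Step 2: F_noise = sqrt(5.1093e-26)
F_noise = 2.26e-13 N/sqrt(Hz)


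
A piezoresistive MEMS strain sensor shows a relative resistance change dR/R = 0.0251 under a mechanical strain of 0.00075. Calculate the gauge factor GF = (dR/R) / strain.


Step 1: Identify values.
dR/R = 0.0251, strain = 0.00075
Step 2: GF = (dR/R) / strain = 0.0251 / 0.00075
GF = 33.5


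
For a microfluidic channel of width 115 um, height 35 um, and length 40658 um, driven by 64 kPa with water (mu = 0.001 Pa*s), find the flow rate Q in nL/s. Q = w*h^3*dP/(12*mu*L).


Step 1: Convert all dimensions to SI (meters).
w = 115e-6 m, h = 35e-6 m, L = 40658e-6 m, dP = 64e3 Pa
Step 2: Q = w * h^3 * dP / (12 * mu * L)
Q = 115e-6 * (35e-6)^3 * 64e3 / (12 * 0.001 * 40658e-6) = 6.4677718e-10 m^3/s
Step 3: Convert Q from m^3/s to nL/s (1 m^3 = 1e12 nL, so multiply by 1e12).
Q = 646.777 nL/s


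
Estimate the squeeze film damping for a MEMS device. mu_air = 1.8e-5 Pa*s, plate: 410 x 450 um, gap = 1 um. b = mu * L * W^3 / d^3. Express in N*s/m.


Step 1: Convert to SI.
L = 410e-6 m, W = 450e-6 m, d = 1e-6 m
Step 2: W^3 = (450e-6)^3 = 9.11e-11 m^3
Step 3: d^3 = (1e-6)^3 = 1.00e-18 m^3
Step 4: b = 1.8e-5 * 410e-6 * 9.11e-11 / 1.00e-18
b = 6.73e-01 N*s/m


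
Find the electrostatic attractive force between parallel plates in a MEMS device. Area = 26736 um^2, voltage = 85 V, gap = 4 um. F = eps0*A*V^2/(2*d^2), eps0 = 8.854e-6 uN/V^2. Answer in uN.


Step 1: Identify parameters.
eps0 = 8.854e-6 uN/V^2, A = 26736 um^2, V = 85 V, d = 4 um
Step 2: Compute V^2 = 85^2 = 7225
Step 3: Compute d^2 = 4^2 = 16
Step 4: F = 0.5 * 8.854e-6 * 26736 * 7225 / 16
F = 53.447 uN


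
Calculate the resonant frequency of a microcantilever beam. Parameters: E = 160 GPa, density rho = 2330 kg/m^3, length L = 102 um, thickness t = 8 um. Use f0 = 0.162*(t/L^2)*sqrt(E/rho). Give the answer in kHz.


Step 1: Convert units to SI.
t_SI = 8e-6 m, L_SI = 102e-6 m
Step 2: Calculate sqrt(E/rho).
sqrt(160e9 / 2330) = 8286.71 m/s
Step 3: Compute f0.
f0 = 0.162 * 8e-6 / (102e-6)^2 * 8286.71 = 1032254.5 Hz = 1032.25 kHz


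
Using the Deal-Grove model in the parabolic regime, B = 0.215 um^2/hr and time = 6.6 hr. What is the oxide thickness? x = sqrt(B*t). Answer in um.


Step 1: Compute B*t = 0.215 * 6.6 = 1.419
Step 2: x = sqrt(1.419)
x = 1.191 um


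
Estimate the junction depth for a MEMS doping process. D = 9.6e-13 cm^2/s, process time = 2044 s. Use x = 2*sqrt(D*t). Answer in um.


Step 1: Compute D*t = 9.6e-13 * 2044 = 1.96224e-09 cm^2
Step 2: sqrt(D*t) = 4.4297e-05 cm
Step 3: x = 2 * 4.4297e-05 cm = 8.8594e-05 cm
Step 4: Convert to um (1 cm = 1e4 um): x = 0.886 um


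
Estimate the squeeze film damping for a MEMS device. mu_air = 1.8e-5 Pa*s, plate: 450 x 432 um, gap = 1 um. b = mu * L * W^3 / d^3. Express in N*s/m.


Step 1: Convert to SI.
L = 450e-6 m, W = 432e-6 m, d = 1e-6 m
Step 2: W^3 = (432e-6)^3 = 8.06e-11 m^3
Step 3: d^3 = (1e-6)^3 = 1.00e-18 m^3
Step 4: b = 1.8e-5 * 450e-6 * 8.06e-11 / 1.00e-18
b = 6.53e-01 N*s/m


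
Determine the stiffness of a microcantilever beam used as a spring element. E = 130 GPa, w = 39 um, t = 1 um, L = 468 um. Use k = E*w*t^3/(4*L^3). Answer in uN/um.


Step 1: Convert E to consistent units (1 GPa = 1000 uN/um^2).
E = 130 GPa = 130000 uN/um^2
Step 2: Compute t^3 = 1^3 = 1
Step 3: Compute L^3 = 468^3 = 102503232
Step 4: k = 130000 * 39 * 1 / (4 * 102503232)
k = 0.0124 uN/um


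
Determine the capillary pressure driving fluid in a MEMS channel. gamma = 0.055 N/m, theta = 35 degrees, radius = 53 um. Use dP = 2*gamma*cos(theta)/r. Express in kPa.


Step 1: cos(35 deg) = 0.8192
Step 2: Convert r to m: r = 53e-6 m
Step 3: dP = 2 * 0.055 * 0.8192 / 53e-6 = 1700.2 Pa
Step 4: Convert Pa to kPa (divide by 1000).
dP = 1.7 kPa


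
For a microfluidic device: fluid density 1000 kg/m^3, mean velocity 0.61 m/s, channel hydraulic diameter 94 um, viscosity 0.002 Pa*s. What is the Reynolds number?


Step 1: Convert Dh to meters: Dh = 94e-6 m
Step 2: Re = rho * v * Dh / mu
Re = 1000 * 0.61 * 94e-6 / 0.002
Re = 28.67


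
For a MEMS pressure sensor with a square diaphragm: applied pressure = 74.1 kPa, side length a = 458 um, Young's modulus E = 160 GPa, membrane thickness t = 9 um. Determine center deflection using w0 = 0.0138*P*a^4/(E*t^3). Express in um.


Step 1: Convert pressure to compatible units (E is in GPa, so P in GPa).
P = 74.1 kPa = 74.1e-6 GPa
Step 2: Compute numerator: 0.0138 * P * a^4.
a^4 = 458^4 = 44000935696
numerator = 0.0138 * 74.1e-6 * 44000935696 = 4.49945e+04
Step 3: Compute denominator: E * t^3 = 160 * 9^3 = 116640
Step 4: w0 = numerator / denominator = 4.49945e+04 / 116640 = 0.3858 um


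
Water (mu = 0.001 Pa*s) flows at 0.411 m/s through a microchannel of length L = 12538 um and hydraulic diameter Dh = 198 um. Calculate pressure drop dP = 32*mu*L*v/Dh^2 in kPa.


Step 1: Convert to SI: L = 12538e-6 m, Dh = 198e-6 m
Step 2: dP = 32 * 0.001 * 12538e-6 * 0.411 / (198e-6)^2
Step 3: dP = 4206.20 Pa
Step 4: Convert to kPa: dP = 4.21 kPa


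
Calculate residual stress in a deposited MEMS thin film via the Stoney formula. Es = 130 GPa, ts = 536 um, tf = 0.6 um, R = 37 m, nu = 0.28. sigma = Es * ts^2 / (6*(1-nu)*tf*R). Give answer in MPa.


Step 1: Compute numerator: Es * ts^2 = 130 * 536^2 = 37348480 (GPa*um^2)
Step 2: Compute denominator (R in um): 6*(1-nu)*tf*R = 6*0.72*0.6*37e6 = 95904000.0 (um^2)
Step 3: sigma (GPa) = 37348480 / 95904000.0 = 3.89436e-01 GPa
Step 4: Convert to MPa (x1000): sigma = 389.4 MPa


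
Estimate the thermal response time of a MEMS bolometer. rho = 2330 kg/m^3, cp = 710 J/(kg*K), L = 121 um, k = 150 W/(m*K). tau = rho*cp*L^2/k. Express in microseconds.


Step 1: Convert L to m: L = 121e-6 m
Step 2: L^2 = (121e-6)^2 = 1.4641e-08 m^2
Step 3: tau = 2330 * 710 * 1.4641e-08 / 150 = 1.6147071e-04 s
Step 4: Convert to microseconds (multiply by 1e6).
tau = 161.471 us


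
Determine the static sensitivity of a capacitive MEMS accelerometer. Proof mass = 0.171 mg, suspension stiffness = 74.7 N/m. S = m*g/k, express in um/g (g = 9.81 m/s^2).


Step 1: Convert mass: m = 0.171 mg = 1.71e-07 kg
Step 2: S = m * g / k = 1.71e-07 * 9.81 / 74.7
Step 3: S = 2.25e-08 m/g
Step 4: Convert to um/g: S = 0.022 um/g


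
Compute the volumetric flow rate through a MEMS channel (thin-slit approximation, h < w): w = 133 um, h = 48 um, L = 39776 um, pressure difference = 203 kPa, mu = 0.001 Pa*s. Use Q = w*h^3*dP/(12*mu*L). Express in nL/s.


Step 1: Convert all dimensions to SI (meters).
w = 133e-6 m, h = 48e-6 m, L = 39776e-6 m, dP = 203e3 Pa
Step 2: Q = w * h^3 * dP / (12 * mu * L)
Q = 133e-6 * (48e-6)^3 * 203e3 / (12 * 0.001 * 39776e-6) = 6.25560097e-09 m^3/s
Step 3: Convert Q from m^3/s to nL/s (1 m^3 = 1e12 nL, so multiply by 1e12).
Q = 6255.601 nL/s


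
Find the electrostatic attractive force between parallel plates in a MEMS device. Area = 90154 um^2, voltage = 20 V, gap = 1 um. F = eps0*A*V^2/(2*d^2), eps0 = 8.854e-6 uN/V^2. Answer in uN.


Step 1: Identify parameters.
eps0 = 8.854e-6 uN/V^2, A = 90154 um^2, V = 20 V, d = 1 um
Step 2: Compute V^2 = 20^2 = 400
Step 3: Compute d^2 = 1^2 = 1
Step 4: F = 0.5 * 8.854e-6 * 90154 * 400 / 1
F = 159.645 uN


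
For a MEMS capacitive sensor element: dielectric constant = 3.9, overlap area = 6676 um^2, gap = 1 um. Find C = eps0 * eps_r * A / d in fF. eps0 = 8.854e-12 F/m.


Step 1: Convert area to m^2: A = 6676e-12 m^2
Step 2: Convert gap to m: d = 1e-6 m
Step 3: C = eps0 * eps_r * A / d
C = 8.854e-12 * 3.9 * 6676e-12 / 1e-6
Step 4: Convert to fF (multiply by 1e15).
C = 230.53 fF


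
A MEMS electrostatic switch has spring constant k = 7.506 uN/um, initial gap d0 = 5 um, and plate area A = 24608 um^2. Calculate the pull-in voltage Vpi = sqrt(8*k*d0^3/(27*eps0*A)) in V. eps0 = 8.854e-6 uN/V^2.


Step 1: Compute numerator: 8 * k * d0^3 = 8 * 7.506 * 5^3 = 7506.0
Step 2: Compute denominator: 27 * eps0 * A = 27 * 8.854e-6 * 24608 = 5.882739
Step 3: Vpi = sqrt(7506.0 / 5.882739)
Vpi = 35.72 V


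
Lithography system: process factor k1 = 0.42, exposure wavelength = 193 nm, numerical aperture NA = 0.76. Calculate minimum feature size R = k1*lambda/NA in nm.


Step 1: Identify values: k1 = 0.42, lambda = 193 nm, NA = 0.76
Step 2: R = k1 * lambda / NA
R = 0.42 * 193 / 0.76
R = 106.7 nm


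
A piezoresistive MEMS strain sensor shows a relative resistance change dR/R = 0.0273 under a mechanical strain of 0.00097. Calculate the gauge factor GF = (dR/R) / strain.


Step 1: Identify values.
dR/R = 0.0273, strain = 0.00097
Step 2: GF = (dR/R) / strain = 0.0273 / 0.00097
GF = 28.1


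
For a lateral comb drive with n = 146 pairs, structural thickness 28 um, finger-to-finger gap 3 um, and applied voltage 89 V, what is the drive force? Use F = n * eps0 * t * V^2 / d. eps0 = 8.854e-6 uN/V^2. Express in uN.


Step 1: Parameters: n=146, eps0=8.854e-6 uN/V^2, t=28 um, V=89 V, d=3 um
Step 2: V^2 = 7921
Step 3: F = 146 * 8.854e-6 * 28 * 7921 / 3
F = 95.567 uN


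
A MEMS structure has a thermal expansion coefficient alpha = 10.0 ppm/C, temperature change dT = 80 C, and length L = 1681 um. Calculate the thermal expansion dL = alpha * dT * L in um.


Step 1: Convert CTE: alpha = 10.0 ppm/C = 10.0e-6 /C
Step 2: dL = 10.0e-6 * 80 * 1681
dL = 1.3448 um


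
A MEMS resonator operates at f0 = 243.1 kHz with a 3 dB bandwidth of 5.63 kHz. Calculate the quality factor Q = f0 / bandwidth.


Step 1: Q = f0 / bandwidth
Step 2: Q = 243.1 / 5.63
Q = 43.2


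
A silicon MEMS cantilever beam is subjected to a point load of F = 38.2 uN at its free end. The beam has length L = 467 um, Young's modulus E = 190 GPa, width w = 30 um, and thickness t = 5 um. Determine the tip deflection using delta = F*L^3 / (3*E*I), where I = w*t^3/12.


Step 1: Calculate the second moment of area.
I = w * t^3 / 12 = 30 * 5^3 / 12 = 312.5 um^4
Step 2: Convert E to consistent units (1 GPa = 1000 uN/um^2).
E = 190 GPa = 190000 uN/um^2
Step 3: Calculate tip deflection.
delta = F * L^3 / (3 * E * I)
delta = 38.2 * 467^3 / (3 * 190000 * 312.5)
delta = 21.8418 um


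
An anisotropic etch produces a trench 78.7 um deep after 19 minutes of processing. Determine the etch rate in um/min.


Step 1: Etch rate = depth / time
Step 2: rate = 78.7 / 19
rate = 4.142 um/min


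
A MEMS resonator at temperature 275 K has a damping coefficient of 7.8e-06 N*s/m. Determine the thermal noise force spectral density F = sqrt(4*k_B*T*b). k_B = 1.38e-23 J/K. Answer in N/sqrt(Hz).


Step 1: Compute 4 * k_B * T * b
= 4 * 1.38e-23 * 275 * 7.8e-06
= 1.1840e-25 N^2/Hz
Step 2: F_noise = sqrt(1.1840e-25)
F_noise = 3.44e-13 N/sqrt(Hz)


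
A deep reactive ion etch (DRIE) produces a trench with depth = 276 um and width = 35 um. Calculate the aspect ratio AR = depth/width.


Step 1: AR = depth / width
Step 2: AR = 276 / 35
AR = 7.9


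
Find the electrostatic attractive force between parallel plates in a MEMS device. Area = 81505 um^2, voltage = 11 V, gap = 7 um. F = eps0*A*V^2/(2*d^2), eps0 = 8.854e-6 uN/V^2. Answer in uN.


Step 1: Identify parameters.
eps0 = 8.854e-6 uN/V^2, A = 81505 um^2, V = 11 V, d = 7 um
Step 2: Compute V^2 = 11^2 = 121
Step 3: Compute d^2 = 7^2 = 49
Step 4: F = 0.5 * 8.854e-6 * 81505 * 121 / 49
F = 0.891 uN


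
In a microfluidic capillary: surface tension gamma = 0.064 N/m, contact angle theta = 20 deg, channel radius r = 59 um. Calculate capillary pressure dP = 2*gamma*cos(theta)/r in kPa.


Step 1: cos(20 deg) = 0.9397
Step 2: Convert r to m: r = 59e-6 m
Step 3: dP = 2 * 0.064 * 0.9397 / 59e-6 = 2038.7 Pa
Step 4: Convert Pa to kPa (divide by 1000).
dP = 2.04 kPa


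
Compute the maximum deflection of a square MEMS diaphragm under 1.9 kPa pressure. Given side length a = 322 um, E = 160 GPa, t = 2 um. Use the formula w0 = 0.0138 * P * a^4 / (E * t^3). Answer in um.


Step 1: Convert pressure to compatible units (E is in GPa, so P in GPa).
P = 1.9 kPa = 1.9e-6 GPa
Step 2: Compute numerator: 0.0138 * P * a^4.
a^4 = 322^4 = 10750371856
numerator = 0.0138 * 1.9e-6 * 10750371856 = 2.81875e+02
Step 3: Compute denominator: E * t^3 = 160 * 2^3 = 1280
Step 4: w0 = numerator / denominator = 2.81875e+02 / 1280 = 0.2202 um


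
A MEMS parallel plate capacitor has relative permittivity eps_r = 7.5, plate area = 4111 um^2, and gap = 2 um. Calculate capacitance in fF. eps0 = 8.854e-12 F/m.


Step 1: Convert area to m^2: A = 4111e-12 m^2
Step 2: Convert gap to m: d = 2e-6 m
Step 3: C = eps0 * eps_r * A / d
C = 8.854e-12 * 7.5 * 4111e-12 / 2e-6
Step 4: Convert to fF (multiply by 1e15).
C = 136.5 fF


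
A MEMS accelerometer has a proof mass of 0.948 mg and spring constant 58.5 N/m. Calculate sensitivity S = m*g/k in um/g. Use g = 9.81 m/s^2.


Step 1: Convert mass: m = 0.948 mg = 9.48e-07 kg
Step 2: S = m * g / k = 9.48e-07 * 9.81 / 58.5
Step 3: S = 1.59e-07 m/g
Step 4: Convert to um/g: S = 0.159 um/g


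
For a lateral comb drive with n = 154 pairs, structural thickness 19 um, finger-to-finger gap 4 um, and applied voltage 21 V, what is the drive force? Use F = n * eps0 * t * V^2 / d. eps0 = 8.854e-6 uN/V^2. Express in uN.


Step 1: Parameters: n=154, eps0=8.854e-6 uN/V^2, t=19 um, V=21 V, d=4 um
Step 2: V^2 = 441
Step 3: F = 154 * 8.854e-6 * 19 * 441 / 4
F = 2.856 uN


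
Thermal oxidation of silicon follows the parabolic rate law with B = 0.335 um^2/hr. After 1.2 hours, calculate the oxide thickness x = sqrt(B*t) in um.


Step 1: Compute B*t = 0.335 * 1.2 = 0.402
Step 2: x = sqrt(0.402)
x = 0.634 um


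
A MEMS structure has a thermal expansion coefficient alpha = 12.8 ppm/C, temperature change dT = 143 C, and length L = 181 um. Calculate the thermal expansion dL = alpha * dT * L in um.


Step 1: Convert CTE: alpha = 12.8 ppm/C = 12.8e-6 /C
Step 2: dL = 12.8e-6 * 143 * 181
dL = 0.3313 um


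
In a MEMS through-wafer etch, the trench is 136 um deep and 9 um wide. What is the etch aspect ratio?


Step 1: AR = depth / width
Step 2: AR = 136 / 9
AR = 15.1


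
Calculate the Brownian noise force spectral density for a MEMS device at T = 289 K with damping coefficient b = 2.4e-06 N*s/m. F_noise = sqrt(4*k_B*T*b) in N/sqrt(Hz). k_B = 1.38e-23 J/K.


Step 1: Compute 4 * k_B * T * b
= 4 * 1.38e-23 * 289 * 2.4e-06
= 3.8287e-26 N^2/Hz
Step 2: F_noise = sqrt(3.8287e-26)
F_noise = 1.96e-13 N/sqrt(Hz)


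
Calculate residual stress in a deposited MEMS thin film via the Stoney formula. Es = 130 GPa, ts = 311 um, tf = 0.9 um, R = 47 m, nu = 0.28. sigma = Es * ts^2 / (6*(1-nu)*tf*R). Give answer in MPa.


Step 1: Compute numerator: Es * ts^2 = 130 * 311^2 = 12573730 (GPa*um^2)
Step 2: Compute denominator (R in um): 6*(1-nu)*tf*R = 6*0.72*0.9*47e6 = 182736000.0 (um^2)
Step 3: sigma (GPa) = 12573730 / 182736000.0 = 6.8808e-02 GPa
Step 4: Convert to MPa (x1000): sigma = 68.8 MPa


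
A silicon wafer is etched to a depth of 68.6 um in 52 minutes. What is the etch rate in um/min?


Step 1: Etch rate = depth / time
Step 2: rate = 68.6 / 52
rate = 1.319 um/min


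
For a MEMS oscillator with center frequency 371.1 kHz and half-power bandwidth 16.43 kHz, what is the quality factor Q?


Step 1: Q = f0 / bandwidth
Step 2: Q = 371.1 / 16.43
Q = 22.6


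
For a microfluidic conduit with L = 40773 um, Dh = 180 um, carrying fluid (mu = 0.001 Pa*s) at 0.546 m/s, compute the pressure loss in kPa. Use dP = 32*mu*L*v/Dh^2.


Step 1: Convert to SI: L = 40773e-6 m, Dh = 180e-6 m
Step 2: dP = 32 * 0.001 * 40773e-6 * 0.546 / (180e-6)^2
Step 3: dP = 21987.22 Pa
Step 4: Convert to kPa: dP = 21.99 kPa


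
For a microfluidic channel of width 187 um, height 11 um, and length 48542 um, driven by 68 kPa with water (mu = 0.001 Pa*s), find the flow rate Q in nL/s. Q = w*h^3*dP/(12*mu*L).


Step 1: Convert all dimensions to SI (meters).
w = 187e-6 m, h = 11e-6 m, L = 48542e-6 m, dP = 68e3 Pa
Step 2: Q = w * h^3 * dP / (12 * mu * L)
Q = 187e-6 * (11e-6)^3 * 68e3 / (12 * 0.001 * 48542e-6) = 2.905559e-11 m^3/s
Step 3: Convert Q from m^3/s to nL/s (1 m^3 = 1e12 nL, so multiply by 1e12).
Q = 29.056 nL/s


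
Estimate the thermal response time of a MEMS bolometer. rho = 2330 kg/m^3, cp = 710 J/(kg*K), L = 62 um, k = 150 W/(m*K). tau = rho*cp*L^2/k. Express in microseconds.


Step 1: Convert L to m: L = 62e-6 m
Step 2: L^2 = (62e-6)^2 = 3.844e-09 m^2
Step 3: tau = 2330 * 710 * 3.844e-09 / 150 = 4.239419e-05 s
Step 4: Convert to microseconds (multiply by 1e6).
tau = 42.394 us


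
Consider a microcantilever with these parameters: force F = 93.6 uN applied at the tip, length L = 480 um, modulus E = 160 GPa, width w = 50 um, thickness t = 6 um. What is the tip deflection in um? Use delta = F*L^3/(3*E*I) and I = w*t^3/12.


Step 1: Calculate the second moment of area.
I = w * t^3 / 12 = 50 * 6^3 / 12 = 900.0 um^4
Step 2: Convert E to consistent units (1 GPa = 1000 uN/um^2).
E = 160 GPa = 160000 uN/um^2
Step 3: Calculate tip deflection.
delta = F * L^3 / (3 * E * I)
delta = 93.6 * 480^3 / (3 * 160000 * 900.0)
delta = 23.9616 um


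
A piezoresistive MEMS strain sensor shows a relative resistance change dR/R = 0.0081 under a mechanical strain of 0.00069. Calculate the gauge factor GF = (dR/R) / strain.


Step 1: Identify values.
dR/R = 0.0081, strain = 0.00069
Step 2: GF = (dR/R) / strain = 0.0081 / 0.00069
GF = 11.7


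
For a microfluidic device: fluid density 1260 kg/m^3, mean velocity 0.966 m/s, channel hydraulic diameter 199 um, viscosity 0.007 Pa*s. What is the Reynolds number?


Step 1: Convert Dh to meters: Dh = 199e-6 m
Step 2: Re = rho * v * Dh / mu
Re = 1260 * 0.966 * 199e-6 / 0.007
Re = 34.602


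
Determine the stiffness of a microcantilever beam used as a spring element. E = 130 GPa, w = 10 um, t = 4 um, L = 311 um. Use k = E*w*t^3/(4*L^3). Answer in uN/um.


Step 1: Convert E to consistent units (1 GPa = 1000 uN/um^2).
E = 130 GPa = 130000 uN/um^2
Step 2: Compute t^3 = 4^3 = 64
Step 3: Compute L^3 = 311^3 = 30080231
Step 4: k = 130000 * 10 * 64 / (4 * 30080231)
k = 0.6915 uN/um


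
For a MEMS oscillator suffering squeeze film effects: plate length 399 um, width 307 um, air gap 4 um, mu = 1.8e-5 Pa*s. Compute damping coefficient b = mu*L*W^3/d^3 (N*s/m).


Step 1: Convert to SI.
L = 399e-6 m, W = 307e-6 m, d = 4e-6 m
Step 2: W^3 = (307e-6)^3 = 2.89e-11 m^3
Step 3: d^3 = (4e-6)^3 = 6.40e-17 m^3
Step 4: b = 1.8e-5 * 399e-6 * 2.89e-11 / 6.40e-17
b = 3.25e-03 N*s/m


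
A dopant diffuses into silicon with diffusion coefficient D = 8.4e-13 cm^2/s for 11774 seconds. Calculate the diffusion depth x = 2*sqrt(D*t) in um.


Step 1: Compute D*t = 8.4e-13 * 11774 = 9.89016e-09 cm^2
Step 2: sqrt(D*t) = 9.94493e-05 cm
Step 3: x = 2 * 9.94493e-05 cm = 1.988986e-04 cm
Step 4: Convert to um (1 cm = 1e4 um): x = 1.989 um


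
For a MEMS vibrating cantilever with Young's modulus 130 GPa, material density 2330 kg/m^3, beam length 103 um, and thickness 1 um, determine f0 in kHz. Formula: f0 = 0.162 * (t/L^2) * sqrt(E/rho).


Step 1: Convert units to SI.
t_SI = 1e-6 m, L_SI = 103e-6 m
Step 2: Calculate sqrt(E/rho).
sqrt(130e9 / 2330) = 7469.54 m/s
Step 3: Compute f0.
f0 = 0.162 * 1e-6 / (103e-6)^2 * 7469.54 = 114060.3 Hz = 114.06 kHz


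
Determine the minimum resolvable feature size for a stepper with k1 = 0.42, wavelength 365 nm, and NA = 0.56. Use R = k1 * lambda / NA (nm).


Step 1: Identify values: k1 = 0.42, lambda = 365 nm, NA = 0.56
Step 2: R = k1 * lambda / NA
R = 0.42 * 365 / 0.56
R = 273.7 nm


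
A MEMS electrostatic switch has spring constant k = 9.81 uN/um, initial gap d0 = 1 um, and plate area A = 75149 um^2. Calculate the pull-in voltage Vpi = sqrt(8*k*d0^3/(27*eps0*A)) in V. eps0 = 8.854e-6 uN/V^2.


Step 1: Compute numerator: 8 * k * d0^3 = 8 * 9.81 * 1^3 = 78.48
Step 2: Compute denominator: 27 * eps0 * A = 27 * 8.854e-6 * 75149 = 17.96497
Step 3: Vpi = sqrt(78.48 / 17.96497)
Vpi = 2.09 V


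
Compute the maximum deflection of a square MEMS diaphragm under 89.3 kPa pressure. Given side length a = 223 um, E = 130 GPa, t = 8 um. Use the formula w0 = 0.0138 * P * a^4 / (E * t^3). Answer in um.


Step 1: Convert pressure to compatible units (E is in GPa, so P in GPa).
P = 89.3 kPa = 89.3e-6 GPa
Step 2: Compute numerator: 0.0138 * P * a^4.
a^4 = 223^4 = 2472973441
numerator = 0.0138 * 89.3e-6 * 2472973441 = 3.0475e+03
Step 3: Compute denominator: E * t^3 = 130 * 8^3 = 66560
Step 4: w0 = numerator / denominator = 3.0475e+03 / 66560 = 0.0458 um


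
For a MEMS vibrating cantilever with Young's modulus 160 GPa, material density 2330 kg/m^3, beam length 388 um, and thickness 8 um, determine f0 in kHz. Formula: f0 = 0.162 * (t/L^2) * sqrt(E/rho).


Step 1: Convert units to SI.
t_SI = 8e-6 m, L_SI = 388e-6 m
Step 2: Calculate sqrt(E/rho).
sqrt(160e9 / 2330) = 8286.71 m/s
Step 3: Compute f0.
f0 = 0.162 * 8e-6 / (388e-6)^2 * 8286.71 = 71338.5 Hz = 71.34 kHz


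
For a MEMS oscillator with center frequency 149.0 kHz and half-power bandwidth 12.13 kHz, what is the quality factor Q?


Step 1: Q = f0 / bandwidth
Step 2: Q = 149.0 / 12.13
Q = 12.3


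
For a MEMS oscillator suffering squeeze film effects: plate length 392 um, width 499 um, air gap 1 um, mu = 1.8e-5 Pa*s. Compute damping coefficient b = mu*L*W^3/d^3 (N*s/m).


Step 1: Convert to SI.
L = 392e-6 m, W = 499e-6 m, d = 1e-6 m
Step 2: W^3 = (499e-6)^3 = 1.24e-10 m^3
Step 3: d^3 = (1e-6)^3 = 1.00e-18 m^3
Step 4: b = 1.8e-5 * 392e-6 * 1.24e-10 / 1.00e-18
b = 8.77e-01 N*s/m


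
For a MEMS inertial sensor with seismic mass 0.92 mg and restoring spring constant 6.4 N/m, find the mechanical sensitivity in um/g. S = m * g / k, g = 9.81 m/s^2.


Step 1: Convert mass: m = 0.92 mg = 9.20e-07 kg
Step 2: S = m * g / k = 9.20e-07 * 9.81 / 6.4
Step 3: S = 1.41e-06 m/g
Step 4: Convert to um/g: S = 1.41 um/g


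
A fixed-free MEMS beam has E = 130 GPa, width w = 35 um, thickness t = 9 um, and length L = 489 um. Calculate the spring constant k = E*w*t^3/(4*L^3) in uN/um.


Step 1: Convert E to consistent units (1 GPa = 1000 uN/um^2).
E = 130 GPa = 130000 uN/um^2
Step 2: Compute t^3 = 9^3 = 729
Step 3: Compute L^3 = 489^3 = 116930169
Step 4: k = 130000 * 35 * 729 / (4 * 116930169)
k = 7.0917 uN/um


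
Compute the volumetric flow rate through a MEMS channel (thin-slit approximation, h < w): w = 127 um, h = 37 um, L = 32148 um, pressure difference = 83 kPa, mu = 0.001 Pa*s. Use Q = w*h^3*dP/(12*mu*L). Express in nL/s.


Step 1: Convert all dimensions to SI (meters).
w = 127e-6 m, h = 37e-6 m, L = 32148e-6 m, dP = 83e3 Pa
Step 2: Q = w * h^3 * dP / (12 * mu * L)
Q = 127e-6 * (37e-6)^3 * 83e3 / (12 * 0.001 * 32148e-6) = 1.38405e-09 m^3/s
Step 3: Convert Q from m^3/s to nL/s (1 m^3 = 1e12 nL, so multiply by 1e12).
Q = 1384.05 nL/s


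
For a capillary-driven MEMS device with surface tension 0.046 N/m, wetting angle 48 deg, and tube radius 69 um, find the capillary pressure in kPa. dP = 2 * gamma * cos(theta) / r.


Step 1: cos(48 deg) = 0.6691
Step 2: Convert r to m: r = 69e-6 m
Step 3: dP = 2 * 0.046 * 0.6691 / 69e-6 = 892.1 Pa
Step 4: Convert Pa to kPa (divide by 1000).
dP = 0.89 kPa


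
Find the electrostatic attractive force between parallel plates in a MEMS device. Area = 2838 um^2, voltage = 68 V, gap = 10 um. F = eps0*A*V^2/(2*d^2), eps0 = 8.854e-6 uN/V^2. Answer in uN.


Step 1: Identify parameters.
eps0 = 8.854e-6 uN/V^2, A = 2838 um^2, V = 68 V, d = 10 um
Step 2: Compute V^2 = 68^2 = 4624
Step 3: Compute d^2 = 10^2 = 100
Step 4: F = 0.5 * 8.854e-6 * 2838 * 4624 / 100
F = 0.581 uN


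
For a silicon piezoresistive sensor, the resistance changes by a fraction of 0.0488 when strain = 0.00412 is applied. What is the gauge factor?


Step 1: Identify values.
dR/R = 0.0488, strain = 0.00412
Step 2: GF = (dR/R) / strain = 0.0488 / 0.00412
GF = 11.8


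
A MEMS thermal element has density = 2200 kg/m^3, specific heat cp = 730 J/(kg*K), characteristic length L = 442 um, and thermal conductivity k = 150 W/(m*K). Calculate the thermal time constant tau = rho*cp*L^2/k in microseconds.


Step 1: Convert L to m: L = 442e-6 m
Step 2: L^2 = (442e-6)^2 = 1.95364e-07 m^2
Step 3: tau = 2200 * 730 * 1.95364e-07 / 150 = 2.09169723e-03 s
Step 4: Convert to microseconds (multiply by 1e6).
tau = 2091.697 us


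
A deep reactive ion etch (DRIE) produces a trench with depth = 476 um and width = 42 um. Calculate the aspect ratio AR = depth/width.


Step 1: AR = depth / width
Step 2: AR = 476 / 42
AR = 11.3


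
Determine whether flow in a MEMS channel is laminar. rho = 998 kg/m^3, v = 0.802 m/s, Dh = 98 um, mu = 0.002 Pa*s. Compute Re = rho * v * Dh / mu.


Step 1: Convert Dh to meters: Dh = 98e-6 m
Step 2: Re = rho * v * Dh / mu
Re = 998 * 0.802 * 98e-6 / 0.002
Re = 39.219
Since Re = 39.219 is below ~2300, the flow is laminar.


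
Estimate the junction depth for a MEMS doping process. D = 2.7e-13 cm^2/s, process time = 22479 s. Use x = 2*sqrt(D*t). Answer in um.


Step 1: Compute D*t = 2.7e-13 * 22479 = 6.06933e-09 cm^2
Step 2: sqrt(D*t) = 7.79059e-05 cm
Step 3: x = 2 * 7.79059e-05 cm = 1.558118e-04 cm
Step 4: Convert to um (1 cm = 1e4 um): x = 1.558 um


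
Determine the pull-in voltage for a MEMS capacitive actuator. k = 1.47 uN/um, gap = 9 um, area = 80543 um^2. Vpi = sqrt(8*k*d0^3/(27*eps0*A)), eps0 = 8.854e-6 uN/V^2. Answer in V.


Step 1: Compute numerator: 8 * k * d0^3 = 8 * 1.47 * 9^3 = 8573.04
Step 2: Compute denominator: 27 * eps0 * A = 27 * 8.854e-6 * 80543 = 19.254448
Step 3: Vpi = sqrt(8573.04 / 19.254448)
Vpi = 21.1 V


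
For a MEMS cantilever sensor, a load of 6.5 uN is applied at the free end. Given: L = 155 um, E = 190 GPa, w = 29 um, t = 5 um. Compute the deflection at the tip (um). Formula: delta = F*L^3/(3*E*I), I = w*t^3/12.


Step 1: Calculate the second moment of area.
I = w * t^3 / 12 = 29 * 5^3 / 12 = 302.0833 um^4
Step 2: Convert E to consistent units (1 GPa = 1000 uN/um^2).
E = 190 GPa = 190000 uN/um^2
Step 3: Calculate tip deflection.
delta = F * L^3 / (3 * E * I)
delta = 6.5 * 155^3 / (3 * 190000 * 302.0833)
delta = 0.1406 um


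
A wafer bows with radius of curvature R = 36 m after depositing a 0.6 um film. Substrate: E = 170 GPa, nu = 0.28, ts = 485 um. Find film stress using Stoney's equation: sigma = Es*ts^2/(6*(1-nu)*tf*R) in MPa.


Step 1: Compute numerator: Es * ts^2 = 170 * 485^2 = 39988250 (GPa*um^2)
Step 2: Compute denominator (R in um): 6*(1-nu)*tf*R = 6*0.72*0.6*36e6 = 93312000.0 (um^2)
Step 3: sigma (GPa) = 39988250 / 93312000.0 = 4.28543e-01 GPa
Step 4: Convert to MPa (x1000): sigma = 428.5 MPa


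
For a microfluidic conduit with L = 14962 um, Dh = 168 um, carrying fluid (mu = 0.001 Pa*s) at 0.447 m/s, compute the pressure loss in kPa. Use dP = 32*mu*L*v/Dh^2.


Step 1: Convert to SI: L = 14962e-6 m, Dh = 168e-6 m
Step 2: dP = 32 * 0.001 * 14962e-6 * 0.447 / (168e-6)^2
Step 3: dP = 7582.78 Pa
Step 4: Convert to kPa: dP = 7.58 kPa


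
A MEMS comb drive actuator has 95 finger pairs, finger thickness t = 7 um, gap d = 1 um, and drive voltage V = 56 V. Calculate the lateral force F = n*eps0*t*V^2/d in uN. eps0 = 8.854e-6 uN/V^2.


Step 1: Parameters: n=95, eps0=8.854e-6 uN/V^2, t=7 um, V=56 V, d=1 um
Step 2: V^2 = 3136
Step 3: F = 95 * 8.854e-6 * 7 * 3136 / 1
F = 18.464 uN


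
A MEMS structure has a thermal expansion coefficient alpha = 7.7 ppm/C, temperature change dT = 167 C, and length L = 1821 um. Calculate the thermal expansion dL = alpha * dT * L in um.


Step 1: Convert CTE: alpha = 7.7 ppm/C = 7.7e-6 /C
Step 2: dL = 7.7e-6 * 167 * 1821
dL = 2.3416 um


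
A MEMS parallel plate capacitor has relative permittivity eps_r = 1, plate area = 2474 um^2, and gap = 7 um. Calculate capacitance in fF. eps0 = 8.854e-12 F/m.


Step 1: Convert area to m^2: A = 2474e-12 m^2
Step 2: Convert gap to m: d = 7e-6 m
Step 3: C = eps0 * eps_r * A / d
C = 8.854e-12 * 1 * 2474e-12 / 7e-6
Step 4: Convert to fF (multiply by 1e15).
C = 3.13 fF


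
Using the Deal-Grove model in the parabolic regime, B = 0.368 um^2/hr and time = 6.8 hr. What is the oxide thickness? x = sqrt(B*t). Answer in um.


Step 1: Compute B*t = 0.368 * 6.8 = 2.5024
Step 2: x = sqrt(2.5024)
x = 1.582 um


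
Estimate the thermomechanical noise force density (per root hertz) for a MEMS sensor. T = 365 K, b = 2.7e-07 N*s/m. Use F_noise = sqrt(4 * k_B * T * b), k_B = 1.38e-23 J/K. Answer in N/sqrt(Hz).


Step 1: Compute 4 * k_B * T * b
= 4 * 1.38e-23 * 365 * 2.7e-07
= 5.4400e-27 N^2/Hz
Step 2: F_noise = sqrt(5.4400e-27)
F_noise = 7.38e-14 N/sqrt(Hz)


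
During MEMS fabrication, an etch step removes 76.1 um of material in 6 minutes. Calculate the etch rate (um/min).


Step 1: Etch rate = depth / time
Step 2: rate = 76.1 / 6
rate = 12.683 um/min


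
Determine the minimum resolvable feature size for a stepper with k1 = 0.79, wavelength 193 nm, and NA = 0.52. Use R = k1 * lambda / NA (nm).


Step 1: Identify values: k1 = 0.79, lambda = 193 nm, NA = 0.52
Step 2: R = k1 * lambda / NA
R = 0.79 * 193 / 0.52
R = 293.2 nm


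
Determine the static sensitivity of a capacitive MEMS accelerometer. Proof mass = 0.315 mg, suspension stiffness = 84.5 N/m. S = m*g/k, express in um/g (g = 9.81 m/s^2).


Step 1: Convert mass: m = 0.315 mg = 3.15e-07 kg
Step 2: S = m * g / k = 3.15e-07 * 9.81 / 84.5
Step 3: S = 3.66e-08 m/g
Step 4: Convert to um/g: S = 0.037 um/g


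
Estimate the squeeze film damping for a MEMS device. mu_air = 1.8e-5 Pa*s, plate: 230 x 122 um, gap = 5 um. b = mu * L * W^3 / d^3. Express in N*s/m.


Step 1: Convert to SI.
L = 230e-6 m, W = 122e-6 m, d = 5e-6 m
Step 2: W^3 = (122e-6)^3 = 1.82e-12 m^3
Step 3: d^3 = (5e-6)^3 = 1.25e-16 m^3
Step 4: b = 1.8e-5 * 230e-6 * 1.82e-12 / 1.25e-16
b = 6.01e-05 N*s/m


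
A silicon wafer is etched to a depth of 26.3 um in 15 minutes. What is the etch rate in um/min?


Step 1: Etch rate = depth / time
Step 2: rate = 26.3 / 15
rate = 1.753 um/min


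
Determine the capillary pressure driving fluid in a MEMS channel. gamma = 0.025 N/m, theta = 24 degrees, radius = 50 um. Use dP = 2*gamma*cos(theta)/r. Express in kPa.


Step 1: cos(24 deg) = 0.9135
Step 2: Convert r to m: r = 50e-6 m
Step 3: dP = 2 * 0.025 * 0.9135 / 50e-6 = 913.5 Pa
Step 4: Convert Pa to kPa (divide by 1000).
dP = 0.91 kPa


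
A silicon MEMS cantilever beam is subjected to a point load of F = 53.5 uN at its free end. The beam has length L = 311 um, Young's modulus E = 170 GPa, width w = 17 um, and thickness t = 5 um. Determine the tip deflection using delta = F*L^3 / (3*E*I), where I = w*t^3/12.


Step 1: Calculate the second moment of area.
I = w * t^3 / 12 = 17 * 5^3 / 12 = 177.0833 um^4
Step 2: Convert E to consistent units (1 GPa = 1000 uN/um^2).
E = 170 GPa = 170000 uN/um^2
Step 3: Calculate tip deflection.
delta = F * L^3 / (3 * E * I)
delta = 53.5 * 311^3 / (3 * 170000 * 177.0833)
delta = 17.8192 um


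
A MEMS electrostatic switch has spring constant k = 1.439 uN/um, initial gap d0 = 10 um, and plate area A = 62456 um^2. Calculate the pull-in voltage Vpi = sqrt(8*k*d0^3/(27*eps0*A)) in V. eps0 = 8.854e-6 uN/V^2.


Step 1: Compute numerator: 8 * k * d0^3 = 8 * 1.439 * 10^3 = 11512.0
Step 2: Compute denominator: 27 * eps0 * A = 27 * 8.854e-6 * 62456 = 14.930606
Step 3: Vpi = sqrt(11512.0 / 14.930606)
Vpi = 27.77 V


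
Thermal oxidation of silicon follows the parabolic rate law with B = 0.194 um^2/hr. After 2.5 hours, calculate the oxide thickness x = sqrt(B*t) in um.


Step 1: Compute B*t = 0.194 * 2.5 = 0.485
Step 2: x = sqrt(0.485)
x = 0.696 um


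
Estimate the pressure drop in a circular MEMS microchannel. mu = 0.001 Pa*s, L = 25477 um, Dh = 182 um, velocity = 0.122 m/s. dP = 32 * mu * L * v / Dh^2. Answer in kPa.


Step 1: Convert to SI: L = 25477e-6 m, Dh = 182e-6 m
Step 2: dP = 32 * 0.001 * 25477e-6 * 0.122 / (182e-6)^2
Step 3: dP = 3002.72 Pa
Step 4: Convert to kPa: dP = 3.0 kPa


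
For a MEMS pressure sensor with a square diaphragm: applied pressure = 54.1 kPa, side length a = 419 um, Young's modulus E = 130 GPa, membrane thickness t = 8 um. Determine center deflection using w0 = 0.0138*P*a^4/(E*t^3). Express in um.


Step 1: Convert pressure to compatible units (E is in GPa, so P in GPa).
P = 54.1 kPa = 54.1e-6 GPa
Step 2: Compute numerator: 0.0138 * P * a^4.
a^4 = 419^4 = 30821664721
numerator = 0.0138 * 54.1e-6 * 30821664721 = 2.30108e+04
Step 3: Compute denominator: E * t^3 = 130 * 8^3 = 66560
Step 4: w0 = numerator / denominator = 2.30108e+04 / 66560 = 0.3457 um


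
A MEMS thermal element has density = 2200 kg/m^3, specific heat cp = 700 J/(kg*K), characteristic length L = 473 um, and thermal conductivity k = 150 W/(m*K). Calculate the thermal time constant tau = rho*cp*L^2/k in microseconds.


Step 1: Convert L to m: L = 473e-6 m
Step 2: L^2 = (473e-6)^2 = 2.23729e-07 m^2
Step 3: tau = 2200 * 700 * 2.23729e-07 / 150 = 2.29695107e-03 s
Step 4: Convert to microseconds (multiply by 1e6).
tau = 2296.951 us


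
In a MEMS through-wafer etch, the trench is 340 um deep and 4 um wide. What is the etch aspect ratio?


Step 1: AR = depth / width
Step 2: AR = 340 / 4
AR = 85.0


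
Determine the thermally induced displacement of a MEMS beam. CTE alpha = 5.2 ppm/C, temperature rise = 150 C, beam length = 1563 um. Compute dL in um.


Step 1: Convert CTE: alpha = 5.2 ppm/C = 5.2e-6 /C
Step 2: dL = 5.2e-6 * 150 * 1563
dL = 1.2191 um


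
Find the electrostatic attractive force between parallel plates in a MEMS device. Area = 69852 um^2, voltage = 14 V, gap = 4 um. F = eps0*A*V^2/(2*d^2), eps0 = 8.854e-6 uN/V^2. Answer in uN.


Step 1: Identify parameters.
eps0 = 8.854e-6 uN/V^2, A = 69852 um^2, V = 14 V, d = 4 um
Step 2: Compute V^2 = 14^2 = 196
Step 3: Compute d^2 = 4^2 = 16
Step 4: F = 0.5 * 8.854e-6 * 69852 * 196 / 16
F = 3.788 uN


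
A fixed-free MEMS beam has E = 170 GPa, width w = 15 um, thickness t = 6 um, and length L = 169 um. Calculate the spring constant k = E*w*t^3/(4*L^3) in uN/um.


Step 1: Convert E to consistent units (1 GPa = 1000 uN/um^2).
E = 170 GPa = 170000 uN/um^2
Step 2: Compute t^3 = 6^3 = 216
Step 3: Compute L^3 = 169^3 = 4826809
Step 4: k = 170000 * 15 * 216 / (4 * 4826809)
k = 28.5282 uN/um


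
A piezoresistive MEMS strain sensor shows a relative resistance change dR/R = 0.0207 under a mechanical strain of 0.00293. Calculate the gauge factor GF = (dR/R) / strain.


Step 1: Identify values.
dR/R = 0.0207, strain = 0.00293
Step 2: GF = (dR/R) / strain = 0.0207 / 0.00293
GF = 7.1


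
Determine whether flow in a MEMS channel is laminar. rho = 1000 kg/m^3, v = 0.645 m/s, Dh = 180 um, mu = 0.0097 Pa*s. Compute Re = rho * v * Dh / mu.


Step 1: Convert Dh to meters: Dh = 180e-6 m
Step 2: Re = rho * v * Dh / mu
Re = 1000 * 0.645 * 180e-6 / 0.0097
Re = 11.969
Since Re = 11.969 is below ~2300, the flow is laminar.


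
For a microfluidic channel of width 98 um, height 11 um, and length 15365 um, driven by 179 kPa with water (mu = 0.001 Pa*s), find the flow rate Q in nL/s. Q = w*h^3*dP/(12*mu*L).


Step 1: Convert all dimensions to SI (meters).
w = 98e-6 m, h = 11e-6 m, L = 15365e-6 m, dP = 179e3 Pa
Step 2: Q = w * h^3 * dP / (12 * mu * L)
Q = 98e-6 * (11e-6)^3 * 179e3 / (12 * 0.001 * 15365e-6) = 1.2663197e-10 m^3/s
Step 3: Convert Q from m^3/s to nL/s (1 m^3 = 1e12 nL, so multiply by 1e12).
Q = 126.632 nL/s


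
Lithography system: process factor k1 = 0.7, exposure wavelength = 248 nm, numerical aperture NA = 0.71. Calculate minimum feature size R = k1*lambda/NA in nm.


Step 1: Identify values: k1 = 0.7, lambda = 248 nm, NA = 0.71
Step 2: R = k1 * lambda / NA
R = 0.7 * 248 / 0.71
R = 244.5 nm


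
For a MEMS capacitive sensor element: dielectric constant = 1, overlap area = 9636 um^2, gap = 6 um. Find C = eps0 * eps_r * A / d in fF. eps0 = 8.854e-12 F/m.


Step 1: Convert area to m^2: A = 9636e-12 m^2
Step 2: Convert gap to m: d = 6e-6 m
Step 3: C = eps0 * eps_r * A / d
C = 8.854e-12 * 1 * 9636e-12 / 6e-6
Step 4: Convert to fF (multiply by 1e15).
C = 14.22 fF


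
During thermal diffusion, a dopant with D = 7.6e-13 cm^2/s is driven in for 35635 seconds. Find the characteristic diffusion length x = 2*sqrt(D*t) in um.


Step 1: Compute D*t = 7.6e-13 * 35635 = 2.70826e-08 cm^2
Step 2: sqrt(D*t) = 1.64568e-04 cm
Step 3: x = 2 * 1.64568e-04 cm = 3.29136e-04 cm
Step 4: Convert to um (1 cm = 1e4 um): x = 3.291 um


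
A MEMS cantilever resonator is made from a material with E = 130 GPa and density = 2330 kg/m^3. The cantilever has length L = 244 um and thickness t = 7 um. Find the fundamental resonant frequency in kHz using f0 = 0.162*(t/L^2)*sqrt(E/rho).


Step 1: Convert units to SI.
t_SI = 7e-6 m, L_SI = 244e-6 m
Step 2: Calculate sqrt(E/rho).
sqrt(130e9 / 2330) = 7469.54 m/s
Step 3: Compute f0.
f0 = 0.162 * 7e-6 / (244e-6)^2 * 7469.54 = 142274.6 Hz = 142.27 kHz
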